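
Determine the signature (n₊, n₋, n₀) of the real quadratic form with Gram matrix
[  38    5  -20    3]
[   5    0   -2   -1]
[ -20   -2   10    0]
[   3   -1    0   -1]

step 0: pivot 38 → sign +
step 1: pivot -25/38 → sign −
step 2: pivot 2/25 → sign +
step 3: pivot 1 → sign +
signature = (3, 1, 0)

Answer: (3, 1, 0)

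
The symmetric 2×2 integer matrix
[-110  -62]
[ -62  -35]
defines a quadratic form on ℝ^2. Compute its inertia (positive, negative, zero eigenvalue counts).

Answer: (0, 2, 0)

Derivation:
step 0: pivot -110 → sign −
step 1: pivot -3/55 → sign −
signature = (0, 2, 0)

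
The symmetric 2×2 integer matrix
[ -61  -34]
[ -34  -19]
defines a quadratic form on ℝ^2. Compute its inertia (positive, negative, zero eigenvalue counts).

step 0: pivot -61 → sign −
step 1: pivot -3/61 → sign −
signature = (0, 2, 0)

Answer: (0, 2, 0)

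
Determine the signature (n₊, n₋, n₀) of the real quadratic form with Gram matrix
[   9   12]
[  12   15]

Answer: (1, 1, 0)

Derivation:
step 0: pivot 9 → sign +
step 1: pivot -1 → sign −
signature = (1, 1, 0)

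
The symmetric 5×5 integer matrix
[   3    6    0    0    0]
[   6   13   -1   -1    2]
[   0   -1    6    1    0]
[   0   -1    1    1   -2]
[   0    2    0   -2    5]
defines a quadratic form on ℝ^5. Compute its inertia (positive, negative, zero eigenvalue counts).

step 0: pivot 3 → sign +
step 1: pivot 1 → sign +
step 2: pivot 5 → sign +
step 3: pivot 1/5 → sign +
step 4: row/col 4 already zero → sign 0
signature = (4, 0, 1)

Answer: (4, 0, 1)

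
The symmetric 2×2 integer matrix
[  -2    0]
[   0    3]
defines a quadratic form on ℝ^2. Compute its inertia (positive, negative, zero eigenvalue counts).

Answer: (1, 1, 0)

Derivation:
step 0: pivot -2 → sign −
step 1: pivot 3 → sign +
signature = (1, 1, 0)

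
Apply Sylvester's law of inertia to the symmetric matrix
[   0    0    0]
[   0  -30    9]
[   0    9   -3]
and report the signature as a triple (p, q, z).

Answer: (0, 2, 1)

Derivation:
step 0: pivot -30 → sign −
step 1: pivot -3/10 → sign −
step 2: row/col 2 already zero → sign 0
signature = (0, 2, 1)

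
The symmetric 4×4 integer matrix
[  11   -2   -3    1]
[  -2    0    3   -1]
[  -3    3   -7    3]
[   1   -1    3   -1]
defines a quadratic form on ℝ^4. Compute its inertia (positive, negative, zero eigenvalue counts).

step 0: pivot 11 → sign +
step 1: pivot -4/11 → sign −
step 2: pivot 35/4 → sign +
step 3: pivot 6/35 → sign +
signature = (3, 1, 0)

Answer: (3, 1, 0)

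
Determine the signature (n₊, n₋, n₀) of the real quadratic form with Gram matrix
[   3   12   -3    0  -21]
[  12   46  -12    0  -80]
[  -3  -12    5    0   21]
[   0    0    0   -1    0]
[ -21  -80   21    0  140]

Answer: (3, 2, 0)

Derivation:
step 0: pivot 3 → sign +
step 1: pivot -2 → sign −
step 2: pivot 2 → sign +
step 3: pivot -1 → sign −
step 4: pivot 1 → sign +
signature = (3, 2, 0)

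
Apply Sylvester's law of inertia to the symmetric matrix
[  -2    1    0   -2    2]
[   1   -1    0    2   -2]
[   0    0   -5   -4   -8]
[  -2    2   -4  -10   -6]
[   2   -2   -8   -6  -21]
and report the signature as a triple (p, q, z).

step 0: pivot -2 → sign −
step 1: pivot -1/2 → sign −
step 2: pivot -5 → sign −
step 3: pivot -14/5 → sign −
step 4: pivot 3/7 → sign +
signature = (1, 4, 0)

Answer: (1, 4, 0)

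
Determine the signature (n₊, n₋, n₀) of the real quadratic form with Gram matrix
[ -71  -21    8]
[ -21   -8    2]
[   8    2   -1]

Answer: (0, 3, 0)

Derivation:
step 0: pivot -71 → sign −
step 1: pivot -127/71 → sign −
step 2: pivot -3/127 → sign −
signature = (0, 3, 0)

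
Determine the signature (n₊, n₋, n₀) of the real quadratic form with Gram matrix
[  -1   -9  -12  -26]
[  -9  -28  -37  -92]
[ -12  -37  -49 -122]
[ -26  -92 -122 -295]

step 0: pivot -1 → sign −
step 1: pivot 53 → sign +
step 2: pivot -6/53 → sign −
step 3: pivot 1 → sign +
signature = (2, 2, 0)

Answer: (2, 2, 0)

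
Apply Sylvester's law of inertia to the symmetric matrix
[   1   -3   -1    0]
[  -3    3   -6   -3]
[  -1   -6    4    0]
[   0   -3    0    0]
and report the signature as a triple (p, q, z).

Answer: (3, 1, 0)

Derivation:
step 0: pivot 1 → sign +
step 1: pivot -6 → sign −
step 2: pivot 33/2 → sign +
step 3: pivot 3/11 → sign +
signature = (3, 1, 0)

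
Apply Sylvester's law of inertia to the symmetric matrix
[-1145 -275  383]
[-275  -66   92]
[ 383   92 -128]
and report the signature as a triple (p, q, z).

Answer: (2, 1, 0)

Derivation:
step 0: pivot -1145 → sign −
step 1: pivot 11/229 → sign +
step 2: pivot 6/55 → sign +
signature = (2, 1, 0)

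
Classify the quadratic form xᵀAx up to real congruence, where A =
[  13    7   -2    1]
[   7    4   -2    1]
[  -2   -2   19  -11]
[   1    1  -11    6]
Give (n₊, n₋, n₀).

step 0: pivot 13 → sign +
step 1: pivot 3/13 → sign +
step 2: pivot 15 → sign +
step 3: pivot -2/5 → sign −
signature = (3, 1, 0)

Answer: (3, 1, 0)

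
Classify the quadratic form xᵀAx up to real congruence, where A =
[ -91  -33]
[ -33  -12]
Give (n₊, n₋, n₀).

Answer: (0, 2, 0)

Derivation:
step 0: pivot -91 → sign −
step 1: pivot -3/91 → sign −
signature = (0, 2, 0)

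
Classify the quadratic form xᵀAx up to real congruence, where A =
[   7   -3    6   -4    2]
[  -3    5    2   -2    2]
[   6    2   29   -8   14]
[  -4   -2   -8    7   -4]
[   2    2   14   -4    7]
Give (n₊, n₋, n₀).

Answer: (5, 0, 0)

Derivation:
step 0: pivot 7 → sign +
step 1: pivot 26/7 → sign +
step 2: pivot 237/13 → sign +
step 3: pivot 1 → sign +
step 4: pivot 1/79 → sign +
signature = (5, 0, 0)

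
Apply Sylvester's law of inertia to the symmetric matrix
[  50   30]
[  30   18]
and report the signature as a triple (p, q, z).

step 0: pivot 50 → sign +
step 1: row/col 1 already zero → sign 0
signature = (1, 0, 1)

Answer: (1, 0, 1)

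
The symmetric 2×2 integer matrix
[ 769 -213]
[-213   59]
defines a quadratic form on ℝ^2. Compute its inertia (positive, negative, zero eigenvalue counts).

step 0: pivot 769 → sign +
step 1: pivot 2/769 → sign +
signature = (2, 0, 0)

Answer: (2, 0, 0)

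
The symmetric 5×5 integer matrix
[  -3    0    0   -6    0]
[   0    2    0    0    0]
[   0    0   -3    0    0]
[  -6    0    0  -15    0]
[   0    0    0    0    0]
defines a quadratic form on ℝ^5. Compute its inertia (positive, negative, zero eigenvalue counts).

Answer: (1, 3, 1)

Derivation:
step 0: pivot -3 → sign −
step 1: pivot 2 → sign +
step 2: pivot -3 → sign −
step 3: pivot -3 → sign −
step 4: row/col 4 already zero → sign 0
signature = (1, 3, 1)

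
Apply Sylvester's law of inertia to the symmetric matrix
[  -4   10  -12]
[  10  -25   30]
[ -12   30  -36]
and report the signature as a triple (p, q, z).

Answer: (0, 1, 2)

Derivation:
step 0: pivot -4 → sign −
step 1: row/col 1 already zero → sign 0
step 2: row/col 2 already zero → sign 0
signature = (0, 1, 2)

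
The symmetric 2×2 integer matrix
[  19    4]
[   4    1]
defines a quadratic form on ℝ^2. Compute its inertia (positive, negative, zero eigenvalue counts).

step 0: pivot 19 → sign +
step 1: pivot 3/19 → sign +
signature = (2, 0, 0)

Answer: (2, 0, 0)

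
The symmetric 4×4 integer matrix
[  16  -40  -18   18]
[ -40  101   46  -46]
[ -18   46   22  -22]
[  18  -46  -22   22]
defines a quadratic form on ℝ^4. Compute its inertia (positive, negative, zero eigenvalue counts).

step 0: pivot 16 → sign +
step 1: pivot 1 → sign +
step 2: pivot 3/4 → sign +
step 3: row/col 3 already zero → sign 0
signature = (3, 0, 1)

Answer: (3, 0, 1)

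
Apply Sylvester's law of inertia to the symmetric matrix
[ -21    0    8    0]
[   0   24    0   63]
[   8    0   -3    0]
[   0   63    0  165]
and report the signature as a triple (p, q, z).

Answer: (2, 2, 0)

Derivation:
step 0: pivot -21 → sign −
step 1: pivot 24 → sign +
step 2: pivot 1/21 → sign +
step 3: pivot -3/8 → sign −
signature = (2, 2, 0)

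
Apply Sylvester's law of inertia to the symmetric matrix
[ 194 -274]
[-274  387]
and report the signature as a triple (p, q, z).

Answer: (2, 0, 0)

Derivation:
step 0: pivot 194 → sign +
step 1: pivot 1/97 → sign +
signature = (2, 0, 0)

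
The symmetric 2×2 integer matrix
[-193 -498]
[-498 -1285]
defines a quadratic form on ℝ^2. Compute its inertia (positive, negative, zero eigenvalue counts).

step 0: pivot -193 → sign −
step 1: pivot -1/193 → sign −
signature = (0, 2, 0)

Answer: (0, 2, 0)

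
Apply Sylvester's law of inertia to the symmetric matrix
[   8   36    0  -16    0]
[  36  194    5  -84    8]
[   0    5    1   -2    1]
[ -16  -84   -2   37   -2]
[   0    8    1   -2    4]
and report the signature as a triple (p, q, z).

Answer: (4, 0, 1)

Derivation:
step 0: pivot 8 → sign +
step 1: pivot 32 → sign +
step 2: pivot 7/32 → sign +
step 3: pivot 3/7 → sign +
step 4: row/col 4 already zero → sign 0
signature = (4, 0, 1)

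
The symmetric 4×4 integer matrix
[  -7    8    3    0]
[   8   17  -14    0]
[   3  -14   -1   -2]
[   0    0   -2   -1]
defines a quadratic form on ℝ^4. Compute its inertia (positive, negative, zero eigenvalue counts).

step 0: pivot -7 → sign −
step 1: pivot 183/7 → sign +
step 2: pivot -730/183 → sign −
step 3: pivot 1/365 → sign +
signature = (2, 2, 0)

Answer: (2, 2, 0)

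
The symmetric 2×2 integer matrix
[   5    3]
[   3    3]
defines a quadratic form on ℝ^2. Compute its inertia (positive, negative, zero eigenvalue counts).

Answer: (2, 0, 0)

Derivation:
step 0: pivot 5 → sign +
step 1: pivot 6/5 → sign +
signature = (2, 0, 0)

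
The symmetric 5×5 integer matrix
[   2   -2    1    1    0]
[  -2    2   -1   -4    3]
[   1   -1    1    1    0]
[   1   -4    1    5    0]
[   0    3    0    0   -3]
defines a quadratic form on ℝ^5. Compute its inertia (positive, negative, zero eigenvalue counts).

step 0: pivot 2 → sign +
step 1: pivot 1/2 → sign +
step 2: pivot 4 → sign +
step 3: pivot -9/4 → sign −
step 4: pivot 1 → sign +
signature = (4, 1, 0)

Answer: (4, 1, 0)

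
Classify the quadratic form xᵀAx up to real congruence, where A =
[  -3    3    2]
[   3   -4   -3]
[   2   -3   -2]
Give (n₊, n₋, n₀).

Answer: (1, 2, 0)

Derivation:
step 0: pivot -3 → sign −
step 1: pivot -1 → sign −
step 2: pivot 1/3 → sign +
signature = (1, 2, 0)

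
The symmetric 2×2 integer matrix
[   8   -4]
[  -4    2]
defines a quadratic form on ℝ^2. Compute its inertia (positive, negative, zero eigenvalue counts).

Answer: (1, 0, 1)

Derivation:
step 0: pivot 8 → sign +
step 1: row/col 1 already zero → sign 0
signature = (1, 0, 1)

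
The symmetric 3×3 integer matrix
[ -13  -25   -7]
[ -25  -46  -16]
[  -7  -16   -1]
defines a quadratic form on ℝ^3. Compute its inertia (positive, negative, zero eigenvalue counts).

Answer: (1, 2, 0)

Derivation:
step 0: pivot -13 → sign −
step 1: pivot 27/13 → sign +
step 2: pivot -1/3 → sign −
signature = (1, 2, 0)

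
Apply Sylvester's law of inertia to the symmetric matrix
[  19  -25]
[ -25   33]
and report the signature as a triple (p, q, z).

step 0: pivot 19 → sign +
step 1: pivot 2/19 → sign +
signature = (2, 0, 0)

Answer: (2, 0, 0)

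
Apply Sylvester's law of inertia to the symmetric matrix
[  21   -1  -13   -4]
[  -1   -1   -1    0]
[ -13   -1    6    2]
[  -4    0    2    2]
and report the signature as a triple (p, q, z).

Answer: (3, 1, 0)

Derivation:
step 0: pivot 21 → sign +
step 1: pivot -22/21 → sign −
step 2: pivot 5/11 → sign +
step 3: pivot 6/5 → sign +
signature = (3, 1, 0)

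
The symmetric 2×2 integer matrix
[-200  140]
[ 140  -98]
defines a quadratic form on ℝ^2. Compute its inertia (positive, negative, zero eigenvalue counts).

step 0: pivot -200 → sign −
step 1: row/col 1 already zero → sign 0
signature = (0, 1, 1)

Answer: (0, 1, 1)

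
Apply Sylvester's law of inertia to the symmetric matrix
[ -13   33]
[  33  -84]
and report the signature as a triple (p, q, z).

Answer: (0, 2, 0)

Derivation:
step 0: pivot -13 → sign −
step 1: pivot -3/13 → sign −
signature = (0, 2, 0)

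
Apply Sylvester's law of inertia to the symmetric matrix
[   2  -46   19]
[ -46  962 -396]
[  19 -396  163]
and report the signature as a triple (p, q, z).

step 0: pivot 2 → sign +
step 1: pivot -96 → sign −
step 2: pivot 1/96 → sign +
signature = (2, 1, 0)

Answer: (2, 1, 0)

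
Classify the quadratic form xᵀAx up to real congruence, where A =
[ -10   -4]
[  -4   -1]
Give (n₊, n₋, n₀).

Answer: (1, 1, 0)

Derivation:
step 0: pivot -10 → sign −
step 1: pivot 3/5 → sign +
signature = (1, 1, 0)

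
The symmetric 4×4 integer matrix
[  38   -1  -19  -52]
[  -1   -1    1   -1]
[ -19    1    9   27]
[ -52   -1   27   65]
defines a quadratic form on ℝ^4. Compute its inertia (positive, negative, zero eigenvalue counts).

Answer: (1, 3, 0)

Derivation:
step 0: pivot 38 → sign +
step 1: pivot -39/38 → sign −
step 2: pivot -10/39 → sign −
step 3: pivot -3/5 → sign −
signature = (1, 3, 0)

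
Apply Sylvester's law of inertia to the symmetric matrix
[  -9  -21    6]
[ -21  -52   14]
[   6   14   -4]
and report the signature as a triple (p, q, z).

Answer: (0, 2, 1)

Derivation:
step 0: pivot -9 → sign −
step 1: pivot -3 → sign −
step 2: row/col 2 already zero → sign 0
signature = (0, 2, 1)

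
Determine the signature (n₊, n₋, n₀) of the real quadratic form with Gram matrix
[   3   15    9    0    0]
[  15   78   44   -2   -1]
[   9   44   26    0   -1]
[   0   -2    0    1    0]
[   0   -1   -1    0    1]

Answer: (3, 1, 1)

Derivation:
step 0: pivot 3 → sign +
step 1: pivot 3 → sign +
step 2: pivot -4/3 → sign −
step 3: pivot 2 → sign +
step 4: row/col 4 already zero → sign 0
signature = (3, 1, 1)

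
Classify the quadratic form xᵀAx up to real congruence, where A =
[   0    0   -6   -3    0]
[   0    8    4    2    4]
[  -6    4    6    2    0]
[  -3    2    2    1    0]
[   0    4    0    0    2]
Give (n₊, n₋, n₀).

Answer: (3, 1, 1)

Derivation:
step 0: pivot 8 → sign +
step 1: pivot 4 → sign +
step 2: pivot -9 → sign −
step 3: pivot 1/2 → sign +
step 4: row/col 4 already zero → sign 0
signature = (3, 1, 1)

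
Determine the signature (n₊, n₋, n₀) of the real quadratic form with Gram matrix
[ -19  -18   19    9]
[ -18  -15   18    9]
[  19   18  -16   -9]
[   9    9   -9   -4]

step 0: pivot -19 → sign −
step 1: pivot 39/19 → sign +
step 2: pivot 3 → sign +
step 3: pivot 2/13 → sign +
signature = (3, 1, 0)

Answer: (3, 1, 0)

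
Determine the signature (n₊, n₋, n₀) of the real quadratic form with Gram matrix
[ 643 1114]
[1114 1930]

Answer: (1, 1, 0)

Derivation:
step 0: pivot 643 → sign +
step 1: pivot -6/643 → sign −
signature = (1, 1, 0)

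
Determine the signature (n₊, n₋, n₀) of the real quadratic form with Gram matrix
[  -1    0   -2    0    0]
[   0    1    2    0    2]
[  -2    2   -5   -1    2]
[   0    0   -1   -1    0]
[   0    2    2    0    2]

step 0: pivot -1 → sign −
step 1: pivot 1 → sign +
step 2: pivot -5 → sign −
step 3: pivot -4/5 → sign −
step 4: pivot -1 → sign −
signature = (1, 4, 0)

Answer: (1, 4, 0)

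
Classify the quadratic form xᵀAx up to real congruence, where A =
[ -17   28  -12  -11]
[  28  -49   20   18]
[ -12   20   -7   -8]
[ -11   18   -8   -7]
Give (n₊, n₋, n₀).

Answer: (2, 2, 0)

Derivation:
step 0: pivot -17 → sign −
step 1: pivot -49/17 → sign −
step 2: pivot 73/49 → sign +
step 3: pivot 6/73 → sign +
signature = (2, 2, 0)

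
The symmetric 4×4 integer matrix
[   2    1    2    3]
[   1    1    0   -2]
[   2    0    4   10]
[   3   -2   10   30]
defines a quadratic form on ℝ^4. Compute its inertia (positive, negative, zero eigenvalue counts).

Answer: (3, 0, 1)

Derivation:
step 0: pivot 2 → sign +
step 1: pivot 1/2 → sign +
step 2: pivot 1 → sign +
step 3: row/col 3 already zero → sign 0
signature = (3, 0, 1)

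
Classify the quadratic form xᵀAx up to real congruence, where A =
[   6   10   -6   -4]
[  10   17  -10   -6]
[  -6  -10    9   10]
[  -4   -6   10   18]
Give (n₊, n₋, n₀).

step 0: pivot 6 → sign +
step 1: pivot 1/3 → sign +
step 2: pivot 3 → sign +
step 3: pivot 2 → sign +
signature = (4, 0, 0)

Answer: (4, 0, 0)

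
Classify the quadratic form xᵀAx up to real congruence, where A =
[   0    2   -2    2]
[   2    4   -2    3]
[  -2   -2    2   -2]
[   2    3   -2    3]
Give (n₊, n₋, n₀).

Answer: (3, 1, 0)

Derivation:
step 0: pivot 4 → sign +
step 1: pivot -1 → sign −
step 2: pivot 2 → sign +
step 3: pivot 1/2 → sign +
signature = (3, 1, 0)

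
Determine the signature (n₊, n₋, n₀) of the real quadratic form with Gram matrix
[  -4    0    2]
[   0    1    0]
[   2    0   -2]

step 0: pivot -4 → sign −
step 1: pivot 1 → sign +
step 2: pivot -1 → sign −
signature = (1, 2, 0)

Answer: (1, 2, 0)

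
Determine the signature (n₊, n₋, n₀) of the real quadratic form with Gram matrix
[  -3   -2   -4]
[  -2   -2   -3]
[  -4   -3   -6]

Answer: (0, 3, 0)

Derivation:
step 0: pivot -3 → sign −
step 1: pivot -2/3 → sign −
step 2: pivot -1/2 → sign −
signature = (0, 3, 0)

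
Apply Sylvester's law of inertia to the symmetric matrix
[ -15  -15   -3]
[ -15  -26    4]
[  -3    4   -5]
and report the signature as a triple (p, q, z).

Answer: (1, 2, 0)

Derivation:
step 0: pivot -15 → sign −
step 1: pivot -11 → sign −
step 2: pivot 3/55 → sign +
signature = (1, 2, 0)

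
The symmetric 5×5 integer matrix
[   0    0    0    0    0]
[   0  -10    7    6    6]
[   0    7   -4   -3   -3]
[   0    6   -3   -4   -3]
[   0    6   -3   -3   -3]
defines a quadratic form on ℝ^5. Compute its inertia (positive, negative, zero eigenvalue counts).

step 0: pivot -10 → sign −
step 1: pivot 9/10 → sign +
step 2: pivot -2 → sign −
step 3: pivot -1/2 → sign −
step 4: row/col 4 already zero → sign 0
signature = (1, 3, 1)

Answer: (1, 3, 1)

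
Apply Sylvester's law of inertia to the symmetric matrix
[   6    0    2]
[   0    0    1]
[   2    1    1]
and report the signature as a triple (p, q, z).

step 0: pivot 6 → sign +
step 1: pivot 1/3 → sign +
step 2: pivot -3 → sign −
signature = (2, 1, 0)

Answer: (2, 1, 0)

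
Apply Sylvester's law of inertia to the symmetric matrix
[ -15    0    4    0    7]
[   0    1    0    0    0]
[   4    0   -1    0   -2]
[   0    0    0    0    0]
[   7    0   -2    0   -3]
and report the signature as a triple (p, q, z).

step 0: pivot -15 → sign −
step 1: pivot 1 → sign +
step 2: pivot 1/15 → sign +
step 3: row/col 3 already zero → sign 0
step 4: row/col 4 already zero → sign 0
signature = (2, 1, 2)

Answer: (2, 1, 2)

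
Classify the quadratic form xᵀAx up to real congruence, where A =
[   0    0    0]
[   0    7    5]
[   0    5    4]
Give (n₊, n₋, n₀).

step 0: pivot 7 → sign +
step 1: pivot 3/7 → sign +
step 2: row/col 2 already zero → sign 0
signature = (2, 0, 1)

Answer: (2, 0, 1)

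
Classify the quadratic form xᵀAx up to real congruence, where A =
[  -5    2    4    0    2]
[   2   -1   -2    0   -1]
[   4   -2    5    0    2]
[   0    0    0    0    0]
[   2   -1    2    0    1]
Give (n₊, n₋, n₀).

step 0: pivot -5 → sign −
step 1: pivot -1/5 → sign −
step 2: pivot 9 → sign +
step 3: pivot 2/9 → sign +
step 4: row/col 4 already zero → sign 0
signature = (2, 2, 1)

Answer: (2, 2, 1)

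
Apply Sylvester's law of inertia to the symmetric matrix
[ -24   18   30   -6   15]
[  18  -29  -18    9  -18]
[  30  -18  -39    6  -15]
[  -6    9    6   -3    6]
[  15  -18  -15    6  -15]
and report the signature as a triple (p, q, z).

step 0: pivot -24 → sign −
step 1: pivot -31/2 → sign −
step 2: pivot -6/31 → sign −
step 3: pivot 111/8 → sign +
step 4: pivot -6/37 → sign −
signature = (1, 4, 0)

Answer: (1, 4, 0)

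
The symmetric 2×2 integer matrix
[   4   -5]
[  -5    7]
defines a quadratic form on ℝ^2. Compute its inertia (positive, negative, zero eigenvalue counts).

Answer: (2, 0, 0)

Derivation:
step 0: pivot 4 → sign +
step 1: pivot 3/4 → sign +
signature = (2, 0, 0)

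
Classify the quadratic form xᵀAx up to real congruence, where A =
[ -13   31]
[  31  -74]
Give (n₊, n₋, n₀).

step 0: pivot -13 → sign −
step 1: pivot -1/13 → sign −
signature = (0, 2, 0)

Answer: (0, 2, 0)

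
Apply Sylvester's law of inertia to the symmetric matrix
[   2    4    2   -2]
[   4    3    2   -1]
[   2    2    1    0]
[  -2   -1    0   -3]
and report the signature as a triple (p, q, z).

step 0: pivot 2 → sign +
step 1: pivot -5 → sign −
step 2: pivot -1/5 → sign −
step 3: row/col 3 already zero → sign 0
signature = (1, 2, 1)

Answer: (1, 2, 1)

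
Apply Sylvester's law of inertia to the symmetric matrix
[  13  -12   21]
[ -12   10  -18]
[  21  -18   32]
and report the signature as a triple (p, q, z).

step 0: pivot 13 → sign +
step 1: pivot -14/13 → sign −
step 2: pivot -1/7 → sign −
signature = (1, 2, 0)

Answer: (1, 2, 0)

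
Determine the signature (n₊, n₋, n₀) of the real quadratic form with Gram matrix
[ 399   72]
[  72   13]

step 0: pivot 399 → sign +
step 1: pivot 1/133 → sign +
signature = (2, 0, 0)

Answer: (2, 0, 0)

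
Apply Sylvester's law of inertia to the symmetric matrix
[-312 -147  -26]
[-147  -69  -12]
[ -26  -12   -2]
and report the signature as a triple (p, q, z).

step 0: pivot -312 → sign −
step 1: pivot 27/104 → sign +
step 2: pivot -2/27 → sign −
signature = (1, 2, 0)

Answer: (1, 2, 0)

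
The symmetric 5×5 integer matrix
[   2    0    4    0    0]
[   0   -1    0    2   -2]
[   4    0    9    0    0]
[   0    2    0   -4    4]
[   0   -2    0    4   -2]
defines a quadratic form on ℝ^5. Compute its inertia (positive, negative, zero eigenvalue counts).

step 0: pivot 2 → sign +
step 1: pivot -1 → sign −
step 2: pivot 1 → sign +
step 3: pivot 2 → sign +
step 4: row/col 4 already zero → sign 0
signature = (3, 1, 1)

Answer: (3, 1, 1)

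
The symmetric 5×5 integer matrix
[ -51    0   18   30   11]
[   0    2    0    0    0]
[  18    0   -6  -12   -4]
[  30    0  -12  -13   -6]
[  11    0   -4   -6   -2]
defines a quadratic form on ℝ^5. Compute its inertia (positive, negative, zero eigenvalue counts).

Answer: (3, 2, 0)

Derivation:
step 0: pivot -51 → sign −
step 1: pivot 2 → sign +
step 2: pivot 6/17 → sign +
step 3: pivot -1 → sign −
step 4: pivot 1/3 → sign +
signature = (3, 2, 0)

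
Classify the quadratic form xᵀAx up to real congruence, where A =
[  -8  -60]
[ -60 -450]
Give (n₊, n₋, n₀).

Answer: (0, 1, 1)

Derivation:
step 0: pivot -8 → sign −
step 1: row/col 1 already zero → sign 0
signature = (0, 1, 1)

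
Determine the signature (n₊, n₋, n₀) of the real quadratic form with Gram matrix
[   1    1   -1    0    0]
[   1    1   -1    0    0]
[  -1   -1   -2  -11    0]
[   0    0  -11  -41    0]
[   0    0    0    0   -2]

step 0: pivot 1 → sign +
step 1: pivot -3 → sign −
step 2: pivot -2/3 → sign −
step 3: pivot -2 → sign −
step 4: row/col 4 already zero → sign 0
signature = (1, 3, 1)

Answer: (1, 3, 1)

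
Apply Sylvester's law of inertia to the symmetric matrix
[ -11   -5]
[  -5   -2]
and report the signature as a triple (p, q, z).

step 0: pivot -11 → sign −
step 1: pivot 3/11 → sign +
signature = (1, 1, 0)

Answer: (1, 1, 0)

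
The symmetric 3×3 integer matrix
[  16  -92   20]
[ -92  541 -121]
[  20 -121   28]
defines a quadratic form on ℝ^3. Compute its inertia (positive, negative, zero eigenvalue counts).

step 0: pivot 16 → sign +
step 1: pivot 12 → sign +
step 2: row/col 2 already zero → sign 0
signature = (2, 0, 1)

Answer: (2, 0, 1)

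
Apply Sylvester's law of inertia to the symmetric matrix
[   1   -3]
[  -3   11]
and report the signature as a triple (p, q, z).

Answer: (2, 0, 0)

Derivation:
step 0: pivot 1 → sign +
step 1: pivot 2 → sign +
signature = (2, 0, 0)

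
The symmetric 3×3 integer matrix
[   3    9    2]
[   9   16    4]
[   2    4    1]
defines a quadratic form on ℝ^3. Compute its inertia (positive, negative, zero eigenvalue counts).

step 0: pivot 3 → sign +
step 1: pivot -11 → sign −
step 2: pivot 1/33 → sign +
signature = (2, 1, 0)

Answer: (2, 1, 0)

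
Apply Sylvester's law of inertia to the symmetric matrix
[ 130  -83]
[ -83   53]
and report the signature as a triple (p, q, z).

step 0: pivot 130 → sign +
step 1: pivot 1/130 → sign +
signature = (2, 0, 0)

Answer: (2, 0, 0)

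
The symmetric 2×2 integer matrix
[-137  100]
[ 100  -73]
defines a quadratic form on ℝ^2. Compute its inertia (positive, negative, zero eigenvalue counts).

Answer: (0, 2, 0)

Derivation:
step 0: pivot -137 → sign −
step 1: pivot -1/137 → sign −
signature = (0, 2, 0)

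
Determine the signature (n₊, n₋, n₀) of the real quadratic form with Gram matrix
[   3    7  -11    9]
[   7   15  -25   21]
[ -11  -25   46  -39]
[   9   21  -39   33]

step 0: pivot 3 → sign +
step 1: pivot -4/3 → sign −
step 2: pivot 6 → sign +
step 3: row/col 3 already zero → sign 0
signature = (2, 1, 1)

Answer: (2, 1, 1)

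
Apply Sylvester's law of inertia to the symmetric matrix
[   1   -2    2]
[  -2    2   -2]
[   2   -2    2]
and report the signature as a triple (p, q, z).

Answer: (1, 1, 1)

Derivation:
step 0: pivot 1 → sign +
step 1: pivot -2 → sign −
step 2: row/col 2 already zero → sign 0
signature = (1, 1, 1)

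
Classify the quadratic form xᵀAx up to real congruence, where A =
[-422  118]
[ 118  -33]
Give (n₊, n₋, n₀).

step 0: pivot -422 → sign −
step 1: pivot -1/211 → sign −
signature = (0, 2, 0)

Answer: (0, 2, 0)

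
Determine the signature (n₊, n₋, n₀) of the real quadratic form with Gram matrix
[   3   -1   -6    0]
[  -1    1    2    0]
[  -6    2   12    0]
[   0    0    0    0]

step 0: pivot 3 → sign +
step 1: pivot 2/3 → sign +
step 2: row/col 2 already zero → sign 0
step 3: row/col 3 already zero → sign 0
signature = (2, 0, 2)

Answer: (2, 0, 2)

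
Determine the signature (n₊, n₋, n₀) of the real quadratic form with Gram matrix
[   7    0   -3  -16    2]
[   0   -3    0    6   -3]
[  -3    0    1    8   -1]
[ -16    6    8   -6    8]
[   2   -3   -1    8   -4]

step 0: pivot 7 → sign +
step 1: pivot -3 → sign −
step 2: pivot -2/7 → sign −
step 3: pivot -26 → sign −
step 4: pivot -3/26 → sign −
signature = (1, 4, 0)

Answer: (1, 4, 0)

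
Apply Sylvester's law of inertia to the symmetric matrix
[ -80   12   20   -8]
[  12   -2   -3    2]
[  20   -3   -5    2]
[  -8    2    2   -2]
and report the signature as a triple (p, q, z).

step 0: pivot -80 → sign −
step 1: pivot -1/5 → sign −
step 2: pivot 2 → sign +
step 3: row/col 3 already zero → sign 0
signature = (1, 2, 1)

Answer: (1, 2, 1)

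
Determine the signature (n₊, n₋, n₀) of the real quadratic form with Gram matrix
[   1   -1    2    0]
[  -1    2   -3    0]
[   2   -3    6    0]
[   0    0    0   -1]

step 0: pivot 1 → sign +
step 1: pivot 1 → sign +
step 2: pivot 1 → sign +
step 3: pivot -1 → sign −
signature = (3, 1, 0)

Answer: (3, 1, 0)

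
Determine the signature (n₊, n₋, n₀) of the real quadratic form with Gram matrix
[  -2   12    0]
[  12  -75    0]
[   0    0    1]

step 0: pivot -2 → sign −
step 1: pivot -3 → sign −
step 2: pivot 1 → sign +
signature = (1, 2, 0)

Answer: (1, 2, 0)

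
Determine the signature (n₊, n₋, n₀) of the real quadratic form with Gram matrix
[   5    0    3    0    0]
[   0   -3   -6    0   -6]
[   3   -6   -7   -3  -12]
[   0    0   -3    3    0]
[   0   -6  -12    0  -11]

Answer: (4, 1, 0)

Derivation:
step 0: pivot 5 → sign +
step 1: pivot -3 → sign −
step 2: pivot 16/5 → sign +
step 3: pivot 3/16 → sign +
step 4: pivot 1 → sign +
signature = (4, 1, 0)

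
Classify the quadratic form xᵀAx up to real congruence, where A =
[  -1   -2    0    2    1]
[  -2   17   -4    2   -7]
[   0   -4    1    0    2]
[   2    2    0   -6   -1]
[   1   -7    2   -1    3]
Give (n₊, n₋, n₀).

Answer: (2, 3, 0)

Derivation:
step 0: pivot -1 → sign −
step 1: pivot 21 → sign +
step 2: pivot 5/21 → sign +
step 3: pivot -14/5 → sign −
step 4: pivot -1/14 → sign −
signature = (2, 3, 0)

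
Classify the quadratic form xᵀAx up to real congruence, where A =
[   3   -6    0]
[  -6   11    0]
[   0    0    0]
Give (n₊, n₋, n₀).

step 0: pivot 3 → sign +
step 1: pivot -1 → sign −
step 2: row/col 2 already zero → sign 0
signature = (1, 1, 1)

Answer: (1, 1, 1)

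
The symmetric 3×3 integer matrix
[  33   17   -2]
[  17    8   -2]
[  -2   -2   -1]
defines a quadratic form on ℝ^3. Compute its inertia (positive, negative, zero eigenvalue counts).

Answer: (2, 1, 0)

Derivation:
step 0: pivot 33 → sign +
step 1: pivot -25/33 → sign −
step 2: pivot 3/25 → sign +
signature = (2, 1, 0)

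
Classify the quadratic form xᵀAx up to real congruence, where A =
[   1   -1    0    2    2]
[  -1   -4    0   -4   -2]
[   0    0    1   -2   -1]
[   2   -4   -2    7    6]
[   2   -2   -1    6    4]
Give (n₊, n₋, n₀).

Answer: (2, 3, 0)

Derivation:
step 0: pivot 1 → sign +
step 1: pivot -5 → sign −
step 2: pivot 1 → sign +
step 3: pivot -1/5 → sign −
step 4: pivot -1 → sign −
signature = (2, 3, 0)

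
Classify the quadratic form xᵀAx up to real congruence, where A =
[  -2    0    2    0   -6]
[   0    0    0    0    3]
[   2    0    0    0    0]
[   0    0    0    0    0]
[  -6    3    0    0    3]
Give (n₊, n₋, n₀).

step 0: pivot -2 → sign −
step 1: pivot 2 → sign +
step 2: pivot 3 → sign +
step 3: pivot -3 → sign −
step 4: row/col 4 already zero → sign 0
signature = (2, 2, 1)

Answer: (2, 2, 1)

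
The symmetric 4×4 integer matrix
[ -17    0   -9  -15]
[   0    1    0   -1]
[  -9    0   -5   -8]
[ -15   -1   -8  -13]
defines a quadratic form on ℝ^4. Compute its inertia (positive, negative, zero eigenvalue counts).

Answer: (1, 3, 0)

Derivation:
step 0: pivot -17 → sign −
step 1: pivot 1 → sign +
step 2: pivot -4/17 → sign −
step 3: pivot -3/4 → sign −
signature = (1, 3, 0)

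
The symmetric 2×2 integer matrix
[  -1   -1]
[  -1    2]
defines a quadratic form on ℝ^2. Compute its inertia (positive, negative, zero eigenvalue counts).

step 0: pivot -1 → sign −
step 1: pivot 3 → sign +
signature = (1, 1, 0)

Answer: (1, 1, 0)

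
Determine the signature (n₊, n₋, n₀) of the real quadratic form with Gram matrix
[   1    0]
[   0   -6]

step 0: pivot 1 → sign +
step 1: pivot -6 → sign −
signature = (1, 1, 0)

Answer: (1, 1, 0)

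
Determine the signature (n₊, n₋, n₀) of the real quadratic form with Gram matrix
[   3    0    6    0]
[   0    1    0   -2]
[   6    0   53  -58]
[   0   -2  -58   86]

Answer: (3, 1, 0)

Derivation:
step 0: pivot 3 → sign +
step 1: pivot 1 → sign +
step 2: pivot 41 → sign +
step 3: pivot -2/41 → sign −
signature = (3, 1, 0)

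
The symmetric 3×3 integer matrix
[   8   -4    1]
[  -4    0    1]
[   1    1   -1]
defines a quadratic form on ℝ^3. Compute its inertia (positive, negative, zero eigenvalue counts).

step 0: pivot 8 → sign +
step 1: pivot -2 → sign −
step 2: row/col 2 already zero → sign 0
signature = (1, 1, 1)

Answer: (1, 1, 1)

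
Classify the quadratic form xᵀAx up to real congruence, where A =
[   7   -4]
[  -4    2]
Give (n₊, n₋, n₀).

step 0: pivot 7 → sign +
step 1: pivot -2/7 → sign −
signature = (1, 1, 0)

Answer: (1, 1, 0)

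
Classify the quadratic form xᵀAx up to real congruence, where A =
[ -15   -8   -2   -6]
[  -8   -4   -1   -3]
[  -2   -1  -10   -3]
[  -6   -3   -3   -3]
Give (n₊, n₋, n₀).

Answer: (1, 3, 0)

Derivation:
step 0: pivot -15 → sign −
step 1: pivot 4/15 → sign +
step 2: pivot -39/4 → sign −
step 3: pivot -3/13 → sign −
signature = (1, 3, 0)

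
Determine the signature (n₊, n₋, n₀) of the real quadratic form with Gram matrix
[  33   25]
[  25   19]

Answer: (2, 0, 0)

Derivation:
step 0: pivot 33 → sign +
step 1: pivot 2/33 → sign +
signature = (2, 0, 0)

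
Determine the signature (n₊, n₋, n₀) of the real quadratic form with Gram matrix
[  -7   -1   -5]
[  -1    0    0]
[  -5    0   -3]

step 0: pivot -7 → sign −
step 1: pivot 1/7 → sign +
step 2: pivot -3 → sign −
signature = (1, 2, 0)

Answer: (1, 2, 0)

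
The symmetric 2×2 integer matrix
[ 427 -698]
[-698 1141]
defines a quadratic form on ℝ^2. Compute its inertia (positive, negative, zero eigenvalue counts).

step 0: pivot 427 → sign +
step 1: pivot 3/427 → sign +
signature = (2, 0, 0)

Answer: (2, 0, 0)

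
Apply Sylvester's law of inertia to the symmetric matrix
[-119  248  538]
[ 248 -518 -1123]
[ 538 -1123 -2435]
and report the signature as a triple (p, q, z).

step 0: pivot -119 → sign −
step 1: pivot -138/119 → sign −
step 2: pivot 3/46 → sign +
signature = (1, 2, 0)

Answer: (1, 2, 0)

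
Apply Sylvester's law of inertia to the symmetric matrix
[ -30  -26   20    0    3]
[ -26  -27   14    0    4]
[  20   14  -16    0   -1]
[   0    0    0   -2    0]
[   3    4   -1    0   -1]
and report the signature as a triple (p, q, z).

Answer: (0, 5, 0)

Derivation:
step 0: pivot -30 → sign −
step 1: pivot -67/15 → sign −
step 2: pivot -12/67 → sign −
step 3: pivot -2 → sign −
step 4: pivot -1/4 → sign −
signature = (0, 5, 0)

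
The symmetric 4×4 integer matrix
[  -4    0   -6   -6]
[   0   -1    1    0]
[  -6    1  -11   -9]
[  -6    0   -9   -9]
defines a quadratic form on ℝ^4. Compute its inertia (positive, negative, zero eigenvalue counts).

Answer: (0, 3, 1)

Derivation:
step 0: pivot -4 → sign −
step 1: pivot -1 → sign −
step 2: pivot -1 → sign −
step 3: row/col 3 already zero → sign 0
signature = (0, 3, 1)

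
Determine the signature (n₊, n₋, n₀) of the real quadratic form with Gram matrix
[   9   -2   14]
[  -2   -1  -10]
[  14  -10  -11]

step 0: pivot 9 → sign +
step 1: pivot -13/9 → sign −
step 2: pivot 1/13 → sign +
signature = (2, 1, 0)

Answer: (2, 1, 0)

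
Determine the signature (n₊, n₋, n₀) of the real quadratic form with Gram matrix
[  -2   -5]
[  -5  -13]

step 0: pivot -2 → sign −
step 1: pivot -1/2 → sign −
signature = (0, 2, 0)

Answer: (0, 2, 0)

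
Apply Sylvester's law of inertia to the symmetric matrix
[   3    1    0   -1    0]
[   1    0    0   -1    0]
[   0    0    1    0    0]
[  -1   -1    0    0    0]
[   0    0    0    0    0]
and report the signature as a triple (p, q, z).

step 0: pivot 3 → sign +
step 1: pivot -1/3 → sign −
step 2: pivot 1 → sign +
step 3: pivot 1 → sign +
step 4: row/col 4 already zero → sign 0
signature = (3, 1, 1)

Answer: (3, 1, 1)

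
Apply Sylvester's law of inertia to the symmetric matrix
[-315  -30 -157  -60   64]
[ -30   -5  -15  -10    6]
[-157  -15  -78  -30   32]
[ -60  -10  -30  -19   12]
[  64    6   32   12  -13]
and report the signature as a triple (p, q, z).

Answer: (2, 3, 0)

Derivation:
step 0: pivot -315 → sign −
step 1: pivot -15/7 → sign −
step 2: pivot 34/135 → sign +
step 3: pivot 1 → sign +
step 4: pivot -3/85 → sign −
signature = (2, 3, 0)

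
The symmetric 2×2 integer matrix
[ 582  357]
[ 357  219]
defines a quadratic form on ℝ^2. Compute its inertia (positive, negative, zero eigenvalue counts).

step 0: pivot 582 → sign +
step 1: pivot 3/194 → sign +
signature = (2, 0, 0)

Answer: (2, 0, 0)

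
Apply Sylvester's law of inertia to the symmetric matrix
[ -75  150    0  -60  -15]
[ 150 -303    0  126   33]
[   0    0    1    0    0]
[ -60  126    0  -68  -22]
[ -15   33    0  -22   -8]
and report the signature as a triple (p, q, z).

step 0: pivot -75 → sign −
step 1: pivot -3 → sign −
step 2: pivot 1 → sign +
step 3: pivot -8 → sign −
step 4: row/col 4 already zero → sign 0
signature = (1, 3, 1)

Answer: (1, 3, 1)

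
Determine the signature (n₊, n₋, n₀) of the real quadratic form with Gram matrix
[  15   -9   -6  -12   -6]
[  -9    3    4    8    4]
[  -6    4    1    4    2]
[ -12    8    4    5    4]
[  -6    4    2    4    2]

step 0: pivot 15 → sign +
step 1: pivot -12/5 → sign −
step 2: pivot -4/3 → sign −
step 3: pivot -4 → sign −
step 4: pivot -3/16 → sign −
signature = (1, 4, 0)

Answer: (1, 4, 0)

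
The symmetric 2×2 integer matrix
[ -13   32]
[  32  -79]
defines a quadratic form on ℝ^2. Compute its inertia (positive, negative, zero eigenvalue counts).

Answer: (0, 2, 0)

Derivation:
step 0: pivot -13 → sign −
step 1: pivot -3/13 → sign −
signature = (0, 2, 0)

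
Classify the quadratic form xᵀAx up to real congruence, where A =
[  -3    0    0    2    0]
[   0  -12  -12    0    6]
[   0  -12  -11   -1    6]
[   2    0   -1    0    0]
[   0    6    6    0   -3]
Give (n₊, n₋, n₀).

Answer: (2, 2, 1)

Derivation:
step 0: pivot -3 → sign −
step 1: pivot -12 → sign −
step 2: pivot 1 → sign +
step 3: pivot 1/3 → sign +
step 4: row/col 4 already zero → sign 0
signature = (2, 2, 1)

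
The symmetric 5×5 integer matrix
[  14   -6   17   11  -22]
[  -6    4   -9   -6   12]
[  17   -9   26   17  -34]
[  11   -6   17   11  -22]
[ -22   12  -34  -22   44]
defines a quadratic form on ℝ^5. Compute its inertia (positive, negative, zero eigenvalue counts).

step 0: pivot 14 → sign +
step 1: pivot 10/7 → sign +
step 2: pivot 33/10 → sign +
step 3: pivot -3/22 → sign −
step 4: row/col 4 already zero → sign 0
signature = (3, 1, 1)

Answer: (3, 1, 1)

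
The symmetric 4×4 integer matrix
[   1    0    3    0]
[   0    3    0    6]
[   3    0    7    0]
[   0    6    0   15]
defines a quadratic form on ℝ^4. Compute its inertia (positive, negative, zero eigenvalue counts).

Answer: (3, 1, 0)

Derivation:
step 0: pivot 1 → sign +
step 1: pivot 3 → sign +
step 2: pivot -2 → sign −
step 3: pivot 3 → sign +
signature = (3, 1, 0)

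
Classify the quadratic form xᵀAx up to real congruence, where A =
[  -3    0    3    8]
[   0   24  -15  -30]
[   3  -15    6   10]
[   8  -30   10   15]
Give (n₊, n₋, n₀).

Answer: (2, 2, 0)

Derivation:
step 0: pivot -3 → sign −
step 1: pivot 24 → sign +
step 2: pivot -3/8 → sign −
step 3: pivot 1/3 → sign +
signature = (2, 2, 0)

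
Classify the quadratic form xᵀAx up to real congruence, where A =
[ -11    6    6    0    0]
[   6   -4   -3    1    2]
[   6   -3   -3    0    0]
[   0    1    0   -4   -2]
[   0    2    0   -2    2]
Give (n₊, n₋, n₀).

Answer: (2, 3, 0)

Derivation:
step 0: pivot -11 → sign −
step 1: pivot -8/11 → sign −
step 2: pivot 3/8 → sign +
step 3: pivot -3 → sign −
step 4: pivot 6 → sign +
signature = (2, 3, 0)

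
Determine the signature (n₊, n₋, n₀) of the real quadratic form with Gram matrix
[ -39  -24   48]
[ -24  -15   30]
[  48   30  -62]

Answer: (0, 3, 0)

Derivation:
step 0: pivot -39 → sign −
step 1: pivot -3/13 → sign −
step 2: pivot -2 → sign −
signature = (0, 3, 0)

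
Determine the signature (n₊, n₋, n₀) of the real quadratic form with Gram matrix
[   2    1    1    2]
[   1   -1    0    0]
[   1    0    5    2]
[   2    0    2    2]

step 0: pivot 2 → sign +
step 1: pivot -3/2 → sign −
step 2: pivot 14/3 → sign +
step 3: pivot 2/7 → sign +
signature = (3, 1, 0)

Answer: (3, 1, 0)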